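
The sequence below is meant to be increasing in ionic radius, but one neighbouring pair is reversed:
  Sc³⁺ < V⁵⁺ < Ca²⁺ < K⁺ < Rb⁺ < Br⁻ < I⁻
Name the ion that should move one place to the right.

Sc³⁺

Check each adjacent pair. Sc³⁺ and V⁵⁺ are reversed: they are isoelectronic (18 e⁻) and V has more protons than Sc (23 vs 21), making V⁵⁺ smaller. No other neighbouring pair contradicts the periodic trends, so Sc³⁺ is the ion listed too early.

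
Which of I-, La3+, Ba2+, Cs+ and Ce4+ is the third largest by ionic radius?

Ba2+

Isoelectronic series (54 e⁻ each). Size is set by nuclear charge: more protons means a smaller ion. Ce4+ (Z=58), La3+ (Z=57), Ba2+ (Z=56), Cs+ (Z=55), I- (Z=53).
That gives Ce4+ < La3+ < Ba2+ < Cs+ < I-. From the largest end, number 3 is Ba2+.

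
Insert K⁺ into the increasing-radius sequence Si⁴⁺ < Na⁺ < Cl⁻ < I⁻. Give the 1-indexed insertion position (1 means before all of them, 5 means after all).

First list Z and electron count for each: Si⁴⁺ has 10 e⁻ (Z=14), Na⁺ has 10 e⁻ (Z=11), K⁺ has 18 e⁻ (Z=19), Cl⁻ has 18 e⁻ (Z=17), I⁻ has 54 e⁻ (Z=53). Si⁴⁺ < Na⁺ (isoelectronic, higher Z=14 is smaller); Na⁺ < K⁺ (same group, 1 shell fewer); K⁺ < Cl⁻ (isoelectronic, higher Z=19 is smaller); Cl⁻ < I⁻ (same group, period 3 vs 5).
Putting K⁺ in gives Si⁴⁺ < Na⁺ < K⁺ < Cl⁻ < I⁻; it lands at slot 3.

3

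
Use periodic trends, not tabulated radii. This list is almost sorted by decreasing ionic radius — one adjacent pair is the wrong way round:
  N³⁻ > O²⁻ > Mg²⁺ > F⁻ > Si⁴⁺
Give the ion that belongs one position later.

The pair Mg²⁺, F⁻ is the wrong way round — both have 10 electrons but Z(Mg)=12 > Z(F)=9, so Mg²⁺ should be the smaller of the two. All other adjacent pairs agree with periodic trends, so Mg²⁺ is the misplaced ion.

Mg²⁺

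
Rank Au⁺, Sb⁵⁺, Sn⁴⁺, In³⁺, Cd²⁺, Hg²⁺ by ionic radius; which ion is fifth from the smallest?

Hg²⁺

First list Z and electron count for each: Sb⁵⁺ has 46 e⁻ (Z=51), Sn⁴⁺ has 46 e⁻ (Z=50), In³⁺ has 46 e⁻ (Z=49), Cd²⁺ has 46 e⁻ (Z=48), Hg²⁺ has 78 e⁻ (Z=80), Au⁺ has 78 e⁻ (Z=79). Sb⁵⁺ < Sn⁴⁺ (isoelectronic, higher Z=51 is smaller); Sn⁴⁺ < In³⁺ (both 46 e⁻, Z=50>49); In³⁺ < Cd²⁺ (isoelectronic, higher Z=49 is smaller); Cd²⁺ < Hg²⁺ (same group, period 5 vs 6); Hg²⁺ < Au⁺ (isoelectronic, higher Z=80 is smaller).
So the order is Sb⁵⁺ < Sn⁴⁺ < In³⁺ < Cd²⁺ < Hg²⁺ < Au⁺; the 5th-smallest ion is Hg²⁺.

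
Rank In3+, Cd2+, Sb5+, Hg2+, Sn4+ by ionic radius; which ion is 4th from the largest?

Tabulating Z and e⁻: Sb5+: 46 e⁻, Z=51, Sn4+: 46 e⁻, Z=50, In3+: 46 e⁻, Z=49, Cd2+: 46 e⁻, Z=48, Hg2+: 78 e⁻, Z=80. Sb5+ < Sn4+ (both 46 e⁻, Z=51>50); Sn4+ < In3+ (isoelectronic, higher Z=50 is smaller); In3+ < Cd2+ (both 46 e⁻, Z=49>48); Cd2+ < Hg2+ (same group, 1 shell fewer).
That gives Sb5+ < Sn4+ < In3+ < Cd2+ < Hg2+. From the largest end, number 4 is Sn4+.

Sn4+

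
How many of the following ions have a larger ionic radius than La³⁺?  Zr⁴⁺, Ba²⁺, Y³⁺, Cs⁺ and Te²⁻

3

Work out protons and electrons: Zr⁴⁺ has 36 e⁻ (Z=40), Y³⁺ has 36 e⁻ (Z=39), La³⁺ has 54 e⁻ (Z=57), Ba²⁺ has 54 e⁻ (Z=56), Cs⁺ has 54 e⁻ (Z=55), Te²⁻ has 54 e⁻ (Z=52). Zr⁴⁺ < Y³⁺ (both 36 e⁻, Z=40>39); Y³⁺ < La³⁺ (same group, period 5 vs 6); La³⁺ < Ba²⁺ (isoelectronic, higher Z=57 is smaller); Ba²⁺ < Cs⁺ (isoelectronic, higher Z=56 is smaller); Cs⁺ < Te²⁻ (both 54 e⁻, Z=55>52).
Relative to La³⁺, the ions that are larger are Ba²⁺, Cs⁺, Te²⁻. So 3 are larger.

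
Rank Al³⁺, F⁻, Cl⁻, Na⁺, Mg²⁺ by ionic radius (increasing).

Electron counts and nuclear charges: Al³⁺: 10 e⁻, Z=13, Mg²⁺: 10 e⁻, Z=12, Na⁺: 10 e⁻, Z=11, F⁻: 10 e⁻, Z=9, Cl⁻: 18 e⁻, Z=17. Al³⁺ < Mg²⁺ (both 10 e⁻, Z=13>12); Mg²⁺ < Na⁺ (isoelectronic, higher Z=12 is smaller); Na⁺ < F⁻ (isoelectronic, higher Z=11 is smaller); F⁻ < Cl⁻ (same group, period 2 vs 3).

Al³⁺ < Mg²⁺ < Na⁺ < F⁻ < Cl⁻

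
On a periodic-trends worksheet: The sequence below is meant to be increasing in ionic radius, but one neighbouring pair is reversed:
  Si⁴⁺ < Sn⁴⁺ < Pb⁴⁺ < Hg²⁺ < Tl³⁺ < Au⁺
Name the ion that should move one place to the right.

The pair Hg²⁺, Tl³⁺ is the wrong way round — Tl³⁺ and Hg²⁺ share 78 electrons; the higher nuclear charge on Tl (Z=81) contracts it more, so Tl³⁺ < Hg²⁺. All other adjacent pairs agree with periodic trends, so Hg²⁺ is the misplaced ion.

Hg²⁺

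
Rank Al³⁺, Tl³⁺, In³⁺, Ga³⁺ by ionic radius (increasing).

All are in the same group with charge +3. Radius grows down the group as n (the outermost shell) increases.

Al³⁺ < Ga³⁺ < In³⁺ < Tl³⁺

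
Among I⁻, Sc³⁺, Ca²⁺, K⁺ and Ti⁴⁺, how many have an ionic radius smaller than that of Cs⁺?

Ti⁴⁺: 18 e⁻, Z=22, Sc³⁺: 18 e⁻, Z=21, Ca²⁺: 18 e⁻, Z=20, K⁺: 18 e⁻, Z=19, Cs⁺: 54 e⁻, Z=55, I⁻: 54 e⁻, Z=53. Ti⁴⁺ < Sc³⁺ (isoelectronic, higher Z=22 is smaller); Sc³⁺ < Ca²⁺ (both 18 e⁻, Z=21>20); Ca²⁺ < K⁺ (both 18 e⁻, Z=20>19); K⁺ < Cs⁺ (same group, period 4 vs 6); Cs⁺ < I⁻ (both 54 e⁻, Z=55>53).
Placing each against Cs⁺: smaller — Ti⁴⁺, Sc³⁺, Ca²⁺, K⁺; larger — I⁻. Count: 4.

4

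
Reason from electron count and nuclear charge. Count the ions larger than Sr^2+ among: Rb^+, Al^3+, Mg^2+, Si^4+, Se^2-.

Electron counts and nuclear charges: Si^4+ has 10 e⁻ (Z=14), Al^3+ has 10 e⁻ (Z=13), Mg^2+ has 10 e⁻ (Z=12), Sr^2+ has 36 e⁻ (Z=38), Rb^+ has 36 e⁻ (Z=37), Se^2- has 36 e⁻ (Z=34). Si^4+ < Al^3+ (isoelectronic, higher Z=14 is smaller); Al^3+ < Mg^2+ (both 10 e⁻, Z=13>12); Mg^2+ < Sr^2+ (same group, 2 shells fewer); Sr^2+ < Rb^+ (both 36 e⁻, Z=38>37); Rb^+ < Se^2- (isoelectronic, higher Z=37 is smaller).
Ordering all of them (including Sr^2+) by radius gives Si^4+ < Al^3+ < Mg^2+ < Sr^2+ < Rb^+ < Se^2-. That's 2.

2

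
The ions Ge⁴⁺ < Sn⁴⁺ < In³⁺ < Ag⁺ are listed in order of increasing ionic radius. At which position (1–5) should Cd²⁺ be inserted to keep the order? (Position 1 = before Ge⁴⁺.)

4

Tabulating Z and e⁻: Ge⁴⁺ (Z=32, 28 e⁻), Sn⁴⁺ (Z=50, 46 e⁻), In³⁺ (Z=49, 46 e⁻), Cd²⁺ (Z=48, 46 e⁻), Ag⁺ (Z=47, 46 e⁻). Ge⁴⁺ < Sn⁴⁺ (same group, 1 shell fewer); Sn⁴⁺ < In³⁺ (both 46 e⁻, Z=50>49); In³⁺ < Cd²⁺ (isoelectronic, higher Z=49 is smaller); Cd²⁺ < Ag⁺ (isoelectronic, higher Z=48 is smaller).
The complete sequence is Ge⁴⁺ < Sn⁴⁺ < In³⁺ < Cd²⁺ < Ag⁺. Cd²⁺ sits at position 4.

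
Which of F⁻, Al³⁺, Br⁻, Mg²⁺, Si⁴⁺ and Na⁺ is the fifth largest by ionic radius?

Si⁴⁺ has 10 e⁻ (Z=14), Al³⁺ has 10 e⁻ (Z=13), Mg²⁺ has 10 e⁻ (Z=12), Na⁺ has 10 e⁻ (Z=11), F⁻ has 10 e⁻ (Z=9), Br⁻ has 36 e⁻ (Z=35). Si⁴⁺ < Al³⁺ (isoelectronic, higher Z=14 is smaller); Al³⁺ < Mg²⁺ (both 10 e⁻, Z=13>12); Mg²⁺ < Na⁺ (isoelectronic, higher Z=12 is smaller); Na⁺ < F⁻ (both 10 e⁻, Z=11>9); F⁻ < Br⁻ (same group, 2 shells fewer).
Full ascending order: Si⁴⁺ < Al³⁺ < Mg²⁺ < Na⁺ < F⁻ < Br⁻. Counting from the largest, position 5 is Al³⁺.

Al³⁺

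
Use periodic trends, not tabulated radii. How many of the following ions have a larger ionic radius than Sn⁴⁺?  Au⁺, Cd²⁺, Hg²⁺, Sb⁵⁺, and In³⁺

4

Tabulating Z and e⁻: Sb⁵⁺ (Z=51, 46 e⁻), Sn⁴⁺ (Z=50, 46 e⁻), In³⁺ (Z=49, 46 e⁻), Cd²⁺ (Z=48, 46 e⁻), Hg²⁺ (Z=80, 78 e⁻), Au⁺ (Z=79, 78 e⁻). Sb⁵⁺ < Sn⁴⁺ (both 46 e⁻, Z=51>50); Sn⁴⁺ < In³⁺ (both 46 e⁻, Z=50>49); In³⁺ < Cd²⁺ (isoelectronic, higher Z=49 is smaller); Cd²⁺ < Hg²⁺ (same group, period 5 vs 6); Hg²⁺ < Au⁺ (isoelectronic, higher Z=80 is smaller).
Overall: Sb⁵⁺ < Sn⁴⁺ < In³⁺ < Cd²⁺ < Hg²⁺ < Au⁺. Sn⁴⁺ has 1 below it and 4 above. That's 4.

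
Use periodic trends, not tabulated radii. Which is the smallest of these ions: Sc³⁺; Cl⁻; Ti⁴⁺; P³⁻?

These species are isoelectronic with 18 electrons. The only difference is the number of protons: Ti⁴⁺ (Z=22), Sc³⁺ (Z=21), Cl⁻ (Z=17), P³⁻ (Z=15). The strongest nuclear pull (Ti⁴⁺) gives the smallest ion.

Ti⁴⁺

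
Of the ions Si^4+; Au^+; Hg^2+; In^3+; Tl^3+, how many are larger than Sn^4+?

4

Work out protons and electrons: Si^4+: 10 e⁻, Z=14, Sn^4+: 46 e⁻, Z=50, In^3+: 46 e⁻, Z=49, Tl^3+: 78 e⁻, Z=81, Hg^2+: 78 e⁻, Z=80, Au^+: 78 e⁻, Z=79. Si^4+ < Sn^4+ (same group, 2 shells fewer); Sn^4+ < In^3+ (both 46 e⁻, Z=50>49); In^3+ < Tl^3+ (same group, period 5 vs 6); Tl^3+ < Hg^2+ (isoelectronic, higher Z=81 is smaller); Hg^2+ < Au^+ (both 78 e⁻, Z=80>79).
Placing each against Sn^4+: smaller — Si^4+; larger — In^3+, Tl^3+, Hg^2+, Au^+. That's 4.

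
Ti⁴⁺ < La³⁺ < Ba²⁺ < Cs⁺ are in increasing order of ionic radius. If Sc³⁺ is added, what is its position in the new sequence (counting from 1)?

2

Ti⁴⁺: 18 e⁻, Z=22, Sc³⁺: 18 e⁻, Z=21, La³⁺: 54 e⁻, Z=57, Ba²⁺: 54 e⁻, Z=56, Cs⁺: 54 e⁻, Z=55. Ti⁴⁺ < Sc³⁺ (both 18 e⁻, Z=22>21); Sc³⁺ < La³⁺ (same group, period 4 vs 6); La³⁺ < Ba²⁺ (isoelectronic, higher Z=57 is smaller); Ba²⁺ < Cs⁺ (both 54 e⁻, Z=56>55).
Putting Sc³⁺ in gives Ti⁴⁺ < Sc³⁺ < La³⁺ < Ba²⁺ < Cs⁺; it lands at slot 2.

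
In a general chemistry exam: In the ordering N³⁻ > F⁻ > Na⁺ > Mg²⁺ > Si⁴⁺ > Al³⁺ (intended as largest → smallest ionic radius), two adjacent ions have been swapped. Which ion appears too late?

Al³⁺

Scanning neighbour by neighbour, only Si⁴⁺/Al³⁺ violates a trend: they are isoelectronic (10 e⁻) and Si has more protons than Al (14 vs 13), making Si⁴⁺ smaller. That makes Al³⁺ the one sitting a position late relative to where it belongs.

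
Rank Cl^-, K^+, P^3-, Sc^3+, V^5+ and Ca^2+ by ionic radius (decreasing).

P^3- > Cl^- > K^+ > Ca^2+ > Sc^3+ > V^5+

Each ion has 18 electrons. The ranking follows nuclear charge in reverse — greater Z gives a smaller radius. V^5+ (Z=23), Sc^3+ (Z=21), Ca^2+ (Z=20), K^+ (Z=19), Cl^- (Z=17), P^3- (Z=15).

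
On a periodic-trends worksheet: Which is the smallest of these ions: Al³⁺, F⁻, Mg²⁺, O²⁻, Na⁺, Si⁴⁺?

Si⁴⁺

These species are isoelectronic with 10 electrons. The only difference is the number of protons: Si⁴⁺ (Z=14), Al³⁺ (Z=13), Mg²⁺ (Z=12), Na⁺ (Z=11), F⁻ (Z=9), O²⁻ (Z=8). The strongest nuclear pull (Si⁴⁺) gives the smallest ion.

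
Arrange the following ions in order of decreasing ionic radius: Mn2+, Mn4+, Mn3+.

These are all Mn ions. Removing more electrons (higher positive charge) pulls the remaining electrons in closer, so Mn4+ is smallest and Mn2+ is largest.

Mn2+ > Mn3+ > Mn4+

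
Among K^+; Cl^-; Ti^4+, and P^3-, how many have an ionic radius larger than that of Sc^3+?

3

These species are isoelectronic with 18 electrons. The only difference is the number of protons: Ti^4+ (Z=22), Sc^3+ (Z=21), K^+ (Z=19), Cl^- (Z=17), P^3- (Z=15). The strongest nuclear pull (Ti^4+) gives the smallest ion.
Overall: Ti^4+ < Sc^3+ < K^+ < Cl^- < P^3-. Sc^3+ has 1 below it and 3 above. That's 3.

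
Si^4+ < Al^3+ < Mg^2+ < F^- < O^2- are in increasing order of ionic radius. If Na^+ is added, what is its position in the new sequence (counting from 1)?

These species are isoelectronic with 10 electrons. The only difference is the number of protons: Si^4+ (Z=14), Al^3+ (Z=13), Mg^2+ (Z=12), Na^+ (Z=11), F^- (Z=9), O^2- (Z=8). The strongest nuclear pull (Si^4+) gives the smallest ion.
Merged order: Si^4+ < Al^3+ < Mg^2+ < Na^+ < F^- < O^2- — Na^+ is number 4.

4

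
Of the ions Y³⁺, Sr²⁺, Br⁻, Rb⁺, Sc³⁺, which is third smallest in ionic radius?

Sr²⁺

First list Z and electron count for each: Sc³⁺ has 18 e⁻ (Z=21), Y³⁺ has 36 e⁻ (Z=39), Sr²⁺ has 36 e⁻ (Z=38), Rb⁺ has 36 e⁻ (Z=37), Br⁻ has 36 e⁻ (Z=35). Sc³⁺ < Y³⁺ (same group, period 4 vs 5); Y³⁺ < Sr²⁺ (both 36 e⁻, Z=39>38); Sr²⁺ < Rb⁺ (both 36 e⁻, Z=38>37); Rb⁺ < Br⁻ (both 36 e⁻, Z=37>35).
So the order is Sc³⁺ < Y³⁺ < Sr²⁺ < Rb⁺ < Br⁻; the 3rd-smallest ion is Sr²⁺.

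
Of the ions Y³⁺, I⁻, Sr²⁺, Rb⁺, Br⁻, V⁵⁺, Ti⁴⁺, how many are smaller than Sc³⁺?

Tabulating Z and e⁻: V⁵⁺ has 18 e⁻ (Z=23), Ti⁴⁺ has 18 e⁻ (Z=22), Sc³⁺ has 18 e⁻ (Z=21), Y³⁺ has 36 e⁻ (Z=39), Sr²⁺ has 36 e⁻ (Z=38), Rb⁺ has 36 e⁻ (Z=37), Br⁻ has 36 e⁻ (Z=35), I⁻ has 54 e⁻ (Z=53). V⁵⁺ < Ti⁴⁺ (both 18 e⁻, Z=23>22); Ti⁴⁺ < Sc³⁺ (both 18 e⁻, Z=22>21); Sc³⁺ < Y³⁺ (same group, period 4 vs 5); Y³⁺ < Sr²⁺ (isoelectronic, higher Z=39 is smaller); Sr²⁺ < Rb⁺ (both 36 e⁻, Z=38>37); Rb⁺ < Br⁻ (both 36 e⁻, Z=37>35); Br⁻ < I⁻ (same group, 1 shell fewer).
Overall: V⁵⁺ < Ti⁴⁺ < Sc³⁺ < Y³⁺ < Sr²⁺ < Rb⁺ < Br⁻ < I⁻. Sc³⁺ has 2 below it and 5 above. So 2 are smaller.

2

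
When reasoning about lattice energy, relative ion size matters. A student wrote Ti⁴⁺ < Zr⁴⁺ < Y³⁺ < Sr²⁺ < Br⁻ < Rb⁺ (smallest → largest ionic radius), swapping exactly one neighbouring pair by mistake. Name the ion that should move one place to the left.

Check each adjacent pair. Br⁻ and Rb⁺ are reversed: they are isoelectronic (36 e⁻) and Rb has more protons than Br (37 vs 35), making Rb⁺ smaller. No other neighbouring pair contradicts the periodic trends, so Rb⁺ is the ion listed too late.

Rb⁺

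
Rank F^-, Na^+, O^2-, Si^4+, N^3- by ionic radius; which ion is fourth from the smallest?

O^2-

All of these have 10 electrons (isoelectronic). With the same electron cloud, the ion with the most protons pulls it in tightest. Nuclear charges: Si^4+ (Z=14), Na^+ (Z=11), F^- (Z=9), O^2- (Z=8), N^3- (Z=7). Highest Z is smallest.
Full ascending order: Si^4+ < Na^+ < F^- < O^2- < N^3-. Counting from the smallest, position 4 is O^2-.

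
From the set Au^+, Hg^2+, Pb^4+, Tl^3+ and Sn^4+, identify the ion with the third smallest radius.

Electron counts and nuclear charges: Sn^4+: 46 e⁻, Z=50, Pb^4+: 78 e⁻, Z=82, Tl^3+: 78 e⁻, Z=81, Hg^2+: 78 e⁻, Z=80, Au^+: 78 e⁻, Z=79. Sn^4+ < Pb^4+ (same group, 1 shell fewer); Pb^4+ < Tl^3+ (both 78 e⁻, Z=82>81); Tl^3+ < Hg^2+ (both 78 e⁻, Z=81>80); Hg^2+ < Au^+ (isoelectronic, higher Z=80 is smaller).
Full ascending order: Sn^4+ < Pb^4+ < Tl^3+ < Hg^2+ < Au^+. Counting from the smallest, position 3 is Tl^3+.

Tl^3+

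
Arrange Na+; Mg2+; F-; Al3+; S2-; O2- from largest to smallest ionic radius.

S2- > O2- > F- > Na+ > Mg2+ > Al3+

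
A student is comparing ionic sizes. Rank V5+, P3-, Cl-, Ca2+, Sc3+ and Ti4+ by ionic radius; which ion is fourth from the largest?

Sc3+

Isoelectronic series (18 e⁻ each). Size is set by nuclear charge: more protons means a smaller ion. V5+ (Z=23), Ti4+ (Z=22), Sc3+ (Z=21), Ca2+ (Z=20), Cl- (Z=17), P3- (Z=15).
Full ascending order: V5+ < Ti4+ < Sc3+ < Ca2+ < Cl- < P3-. Counting from the largest, position 4 is Sc3+.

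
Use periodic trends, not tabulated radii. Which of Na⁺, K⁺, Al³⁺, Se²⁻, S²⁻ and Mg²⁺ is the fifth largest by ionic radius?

Mg²⁺

Al³⁺ has 10 e⁻ (Z=13), Mg²⁺ has 10 e⁻ (Z=12), Na⁺ has 10 e⁻ (Z=11), K⁺ has 18 e⁻ (Z=19), S²⁻ has 18 e⁻ (Z=16), Se²⁻ has 36 e⁻ (Z=34). Al³⁺ < Mg²⁺ (both 10 e⁻, Z=13>12); Mg²⁺ < Na⁺ (both 10 e⁻, Z=12>11); Na⁺ < K⁺ (same group, 1 shell fewer); K⁺ < S²⁻ (both 18 e⁻, Z=19>16); S²⁻ < Se²⁻ (same group, 1 shell fewer).
Ordering: Al³⁺ < Mg²⁺ < Na⁺ < K⁺ < S²⁻ < Se²⁻. The fifth largest is Mg²⁺.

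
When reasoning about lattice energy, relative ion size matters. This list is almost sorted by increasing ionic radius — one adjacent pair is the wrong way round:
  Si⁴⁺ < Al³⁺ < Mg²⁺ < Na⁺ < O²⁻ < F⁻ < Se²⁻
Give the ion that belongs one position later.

Compare adjacent ions: both have 10 electrons but Z(F)=9 > Z(O)=8, so F⁻ should be the smaller of the two — yet in this increasing list O²⁻ sits before F⁻. Nothing else is reversed, so O²⁻ should move one place to the right.

O²⁻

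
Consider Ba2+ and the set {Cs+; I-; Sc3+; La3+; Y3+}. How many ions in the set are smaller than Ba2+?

3

Work out protons and electrons: Sc3+ has 18 e⁻ (Z=21), Y3+ has 36 e⁻ (Z=39), La3+ has 54 e⁻ (Z=57), Ba2+ has 54 e⁻ (Z=56), Cs+ has 54 e⁻ (Z=55), I- has 54 e⁻ (Z=53). Sc3+ < Y3+ (same group, period 4 vs 5); Y3+ < La3+ (same group, period 5 vs 6); La3+ < Ba2+ (isoelectronic, higher Z=57 is smaller); Ba2+ < Cs+ (both 54 e⁻, Z=56>55); Cs+ < I- (isoelectronic, higher Z=55 is smaller).
Relative to Ba2+, the ions that are smaller are Sc3+, Y3+, La3+. That's 3.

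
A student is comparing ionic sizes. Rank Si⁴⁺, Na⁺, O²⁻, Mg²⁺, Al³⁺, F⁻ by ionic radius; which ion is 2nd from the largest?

F⁻

Isoelectronic series (10 e⁻ each). Size is set by nuclear charge: more protons means a smaller ion. Si⁴⁺ (Z=14), Al³⁺ (Z=13), Mg²⁺ (Z=12), Na⁺ (Z=11), F⁻ (Z=9), O²⁻ (Z=8).
So the order is Si⁴⁺ < Al³⁺ < Mg²⁺ < Na⁺ < F⁻ < O²⁻; the 2nd-largest ion is F⁻.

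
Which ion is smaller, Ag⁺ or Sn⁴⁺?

Sn⁴⁺

Each ion has 46 electrons. The ranking follows nuclear charge in reverse — greater Z gives a smaller radius. Sn⁴⁺ (Z=50), Ag⁺ (Z=47).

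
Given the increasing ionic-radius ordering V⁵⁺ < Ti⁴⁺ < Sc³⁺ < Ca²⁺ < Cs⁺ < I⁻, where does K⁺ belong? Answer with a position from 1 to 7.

Work out protons and electrons: V⁵⁺: 18 e⁻, Z=23, Ti⁴⁺: 18 e⁻, Z=22, Sc³⁺: 18 e⁻, Z=21, Ca²⁺: 18 e⁻, Z=20, K⁺: 18 e⁻, Z=19, Cs⁺: 54 e⁻, Z=55, I⁻: 54 e⁻, Z=53. V⁵⁺ < Ti⁴⁺ (both 18 e⁻, Z=23>22); Ti⁴⁺ < Sc³⁺ (isoelectronic, higher Z=22 is smaller); Sc³⁺ < Ca²⁺ (both 18 e⁻, Z=21>20); Ca²⁺ < K⁺ (isoelectronic, higher Z=20 is smaller); K⁺ < Cs⁺ (same group, 2 shells fewer); Cs⁺ < I⁻ (isoelectronic, higher Z=55 is smaller).
Putting K⁺ in gives V⁵⁺ < Ti⁴⁺ < Sc³⁺ < Ca²⁺ < K⁺ < Cs⁺ < I⁻; it lands at slot 5.

5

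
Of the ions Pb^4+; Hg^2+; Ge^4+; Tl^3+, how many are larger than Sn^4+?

3

Ge^4+: 28 e⁻, Z=32, Sn^4+: 46 e⁻, Z=50, Pb^4+: 78 e⁻, Z=82, Tl^3+: 78 e⁻, Z=81, Hg^2+: 78 e⁻, Z=80. Ge^4+ < Sn^4+ (same group, 1 shell fewer); Sn^4+ < Pb^4+ (same group, period 5 vs 6); Pb^4+ < Tl^3+ (isoelectronic, higher Z=82 is smaller); Tl^3+ < Hg^2+ (isoelectronic, higher Z=81 is smaller).
Placing each against Sn^4+: smaller — Ge^4+; larger — Pb^4+, Tl^3+, Hg^2+. So 3 are larger.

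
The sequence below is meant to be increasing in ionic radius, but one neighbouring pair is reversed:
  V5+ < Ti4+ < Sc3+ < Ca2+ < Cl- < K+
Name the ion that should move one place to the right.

Check each adjacent pair. Cl- and K+ are reversed: K+ and Cl- share 18 electrons; the higher nuclear charge on K (Z=19) contracts it more, so K+ < Cl-. No other neighbouring pair contradicts the periodic trends, so Cl- is the ion listed too early.

Cl-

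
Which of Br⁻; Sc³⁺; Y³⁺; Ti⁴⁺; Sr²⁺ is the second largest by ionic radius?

Tabulating Z and e⁻: Ti⁴⁺: 18 e⁻, Z=22, Sc³⁺: 18 e⁻, Z=21, Y³⁺: 36 e⁻, Z=39, Sr²⁺: 36 e⁻, Z=38, Br⁻: 36 e⁻, Z=35. Ti⁴⁺ < Sc³⁺ (isoelectronic, higher Z=22 is smaller); Sc³⁺ < Y³⁺ (same group, 1 shell fewer); Y³⁺ < Sr²⁺ (isoelectronic, higher Z=39 is smaller); Sr²⁺ < Br⁻ (isoelectronic, higher Z=38 is smaller).
Ordering: Ti⁴⁺ < Sc³⁺ < Y³⁺ < Sr²⁺ < Br⁻. The second largest is Sr²⁺.

Sr²⁺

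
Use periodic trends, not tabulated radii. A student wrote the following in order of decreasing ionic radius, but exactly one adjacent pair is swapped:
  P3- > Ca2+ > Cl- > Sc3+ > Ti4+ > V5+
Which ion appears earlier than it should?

Ca2+

Scanning neighbour by neighbour, only Ca2+/Cl- violates a trend: they are isoelectronic (18 e⁻) and Ca has more protons than Cl (20 vs 17), making Ca2+ smaller. That makes Ca2+ the one sitting a position early relative to where it belongs.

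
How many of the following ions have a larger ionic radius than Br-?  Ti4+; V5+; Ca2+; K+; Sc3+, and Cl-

0

Tabulating Z and e⁻: V5+ (Z=23, 18 e⁻), Ti4+ (Z=22, 18 e⁻), Sc3+ (Z=21, 18 e⁻), Ca2+ (Z=20, 18 e⁻), K+ (Z=19, 18 e⁻), Cl- (Z=17, 18 e⁻), Br- (Z=35, 36 e⁻). V5+ < Ti4+ (isoelectronic, higher Z=23 is smaller); Ti4+ < Sc3+ (isoelectronic, higher Z=22 is smaller); Sc3+ < Ca2+ (both 18 e⁻, Z=21>20); Ca2+ < K+ (isoelectronic, higher Z=20 is smaller); K+ < Cl- (isoelectronic, higher Z=19 is smaller); Cl- < Br- (same group, 1 shell fewer).
Ordering all of them (including Br-) by radius gives V5+ < Ti4+ < Sc3+ < Ca2+ < K+ < Cl- < Br-. Count: 0.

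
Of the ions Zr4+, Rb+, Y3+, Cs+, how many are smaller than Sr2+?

2

Work out protons and electrons: Zr4+: 36 e⁻, Z=40, Y3+: 36 e⁻, Z=39, Sr2+: 36 e⁻, Z=38, Rb+: 36 e⁻, Z=37, Cs+: 54 e⁻, Z=55. Zr4+ < Y3+ (both 36 e⁻, Z=40>39); Y3+ < Sr2+ (both 36 e⁻, Z=39>38); Sr2+ < Rb+ (isoelectronic, higher Z=38 is smaller); Rb+ < Cs+ (same group, 1 shell fewer).
Placing each against Sr2+: smaller — Zr4+, Y3+; larger — Rb+, Cs+. That's 2.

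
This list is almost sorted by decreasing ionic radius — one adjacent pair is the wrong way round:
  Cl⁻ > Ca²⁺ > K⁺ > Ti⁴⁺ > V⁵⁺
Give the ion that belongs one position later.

Ca²⁺

Compare adjacent ions: Ca²⁺ and K⁺ share 18 electrons; the higher nuclear charge on Ca (Z=20) contracts it more, so Ca²⁺ < K⁺ — yet in this decreasing list Ca²⁺ sits before K⁺. Nothing else is reversed, so Ca²⁺ should move one place to the right.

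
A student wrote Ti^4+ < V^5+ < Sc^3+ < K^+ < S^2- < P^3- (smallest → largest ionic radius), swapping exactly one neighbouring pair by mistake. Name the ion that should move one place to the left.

V^5+

Check each adjacent pair. Ti^4+ and V^5+ are reversed: V^5+ and Ti^4+ share 18 electrons; the higher nuclear charge on V (Z=23) contracts it more, so V^5+ < Ti^4+. No other neighbouring pair contradicts the periodic trends, so V^5+ is the ion listed too late.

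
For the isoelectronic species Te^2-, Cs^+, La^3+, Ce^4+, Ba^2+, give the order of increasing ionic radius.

Each ion has 54 electrons. The ranking follows nuclear charge in reverse — greater Z gives a smaller radius. Ce^4+ (Z=58), La^3+ (Z=57), Ba^2+ (Z=56), Cs^+ (Z=55), Te^2- (Z=52).

Ce^4+ < La^3+ < Ba^2+ < Cs^+ < Te^2-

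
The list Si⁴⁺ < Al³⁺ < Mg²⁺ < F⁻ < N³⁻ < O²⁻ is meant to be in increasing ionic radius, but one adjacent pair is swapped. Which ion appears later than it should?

O²⁻

Check each adjacent pair. N³⁻ and O²⁻ are reversed: O²⁻ and N³⁻ share 10 electrons; the higher nuclear charge on O (Z=8) contracts it more, so O²⁻ < N³⁻. No other neighbouring pair contradicts the periodic trends, so O²⁻ is the ion listed too late.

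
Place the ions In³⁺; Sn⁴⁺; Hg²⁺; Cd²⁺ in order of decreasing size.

Hg²⁺ > Cd²⁺ > In³⁺ > Sn⁴⁺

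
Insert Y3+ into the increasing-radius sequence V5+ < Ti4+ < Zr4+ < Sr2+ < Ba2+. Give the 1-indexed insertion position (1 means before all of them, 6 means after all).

Work out protons and electrons: V5+: 18 e⁻, Z=23, Ti4+: 18 e⁻, Z=22, Zr4+: 36 e⁻, Z=40, Y3+: 36 e⁻, Z=39, Sr2+: 36 e⁻, Z=38, Ba2+: 54 e⁻, Z=56. V5+ < Ti4+ (both 18 e⁻, Z=23>22); Ti4+ < Zr4+ (same group, 1 shell fewer); Zr4+ < Y3+ (both 36 e⁻, Z=40>39); Y3+ < Sr2+ (isoelectronic, higher Z=39 is smaller); Sr2+ < Ba2+ (same group, 1 shell fewer).
With Y3+ included the full order is V5+ < Ti4+ < Zr4+ < Y3+ < Sr2+ < Ba2+, so it takes position 4.

4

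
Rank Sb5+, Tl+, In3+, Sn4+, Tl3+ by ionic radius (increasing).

Sb5+ (Z=51, 46 e⁻), Sn4+ (Z=50, 46 e⁻), In3+ (Z=49, 46 e⁻), Tl3+ (Z=81, 78 e⁻), Tl+ (Z=81, 80 e⁻). Sb5+ < Sn4+ (both 46 e⁻, Z=51>50); Sn4+ < In3+ (both 46 e⁻, Z=50>49); In3+ < Tl3+ (same group, period 5 vs 6); Tl3+ < Tl+ (higher charge on the same element).

Sb5+ < Sn4+ < In3+ < Tl3+ < Tl+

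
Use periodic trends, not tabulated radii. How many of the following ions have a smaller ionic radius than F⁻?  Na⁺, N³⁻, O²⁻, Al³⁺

Each ion has 10 electrons. The ranking follows nuclear charge in reverse — greater Z gives a smaller radius. Al³⁺ (Z=13), Na⁺ (Z=11), F⁻ (Z=9), O²⁻ (Z=8), N³⁻ (Z=7).
Overall: Al³⁺ < Na⁺ < F⁻ < O²⁻ < N³⁻. F⁻ has 2 below it and 2 above. That's 2.

2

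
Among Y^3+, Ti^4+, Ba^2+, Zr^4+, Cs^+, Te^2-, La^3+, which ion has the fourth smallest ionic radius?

First list Z and electron count for each: Ti^4+ has 18 e⁻ (Z=22), Zr^4+ has 36 e⁻ (Z=40), Y^3+ has 36 e⁻ (Z=39), La^3+ has 54 e⁻ (Z=57), Ba^2+ has 54 e⁻ (Z=56), Cs^+ has 54 e⁻ (Z=55), Te^2- has 54 e⁻ (Z=52). Ti^4+ < Zr^4+ (same group, 1 shell fewer); Zr^4+ < Y^3+ (both 36 e⁻, Z=40>39); Y^3+ < La^3+ (same group, 1 shell fewer); La^3+ < Ba^2+ (isoelectronic, higher Z=57 is smaller); Ba^2+ < Cs^+ (both 54 e⁻, Z=56>55); Cs^+ < Te^2- (both 54 e⁻, Z=55>52).
Ordering: Ti^4+ < Zr^4+ < Y^3+ < La^3+ < Ba^2+ < Cs^+ < Te^2-. The fourth smallest is La^3+.

La^3+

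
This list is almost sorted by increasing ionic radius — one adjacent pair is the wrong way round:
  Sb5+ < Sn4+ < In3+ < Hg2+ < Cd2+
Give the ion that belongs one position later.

Compare adjacent ions: Cd2+ and Hg2+ are in one column with the same charge; the lighter period-5 ion has one fewer shell and is smaller — yet in this increasing list Hg2+ sits before Cd2+. Nothing else is reversed, so Hg2+ should move one place to the right.

Hg2+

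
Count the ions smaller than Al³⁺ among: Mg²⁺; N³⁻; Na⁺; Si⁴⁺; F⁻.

1

Isoelectronic series (10 e⁻ each). Size is set by nuclear charge: more protons means a smaller ion. Si⁴⁺ (Z=14), Al³⁺ (Z=13), Mg²⁺ (Z=12), Na⁺ (Z=11), F⁻ (Z=9), N³⁻ (Z=7).
Overall: Si⁴⁺ < Al³⁺ < Mg²⁺ < Na⁺ < F⁻ < N³⁻. Al³⁺ has 1 below it and 4 above. So 1 is smaller.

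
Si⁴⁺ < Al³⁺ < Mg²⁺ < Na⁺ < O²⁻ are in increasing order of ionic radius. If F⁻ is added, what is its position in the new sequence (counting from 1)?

5

Each ion has 10 electrons. The ranking follows nuclear charge in reverse — greater Z gives a smaller radius. Si⁴⁺ (Z=14), Al³⁺ (Z=13), Mg²⁺ (Z=12), Na⁺ (Z=11), F⁻ (Z=9), O²⁻ (Z=8).
Putting F⁻ in gives Si⁴⁺ < Al³⁺ < Mg²⁺ < Na⁺ < F⁻ < O²⁻; it lands at slot 5.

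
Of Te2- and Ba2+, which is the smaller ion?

Ba2+

Isoelectronic series (54 e⁻ each). Size is set by nuclear charge: more protons means a smaller ion. Ba2+ (Z=56), Te2- (Z=52).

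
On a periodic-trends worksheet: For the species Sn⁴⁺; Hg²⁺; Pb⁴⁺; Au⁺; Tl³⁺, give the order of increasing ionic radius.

Work out protons and electrons: Sn⁴⁺ has 46 e⁻ (Z=50), Pb⁴⁺ has 78 e⁻ (Z=82), Tl³⁺ has 78 e⁻ (Z=81), Hg²⁺ has 78 e⁻ (Z=80), Au⁺ has 78 e⁻ (Z=79). Sn⁴⁺ < Pb⁴⁺ (same group, period 5 vs 6); Pb⁴⁺ < Tl³⁺ (both 78 e⁻, Z=82>81); Tl³⁺ < Hg²⁺ (isoelectronic, higher Z=81 is smaller); Hg²⁺ < Au⁺ (isoelectronic, higher Z=80 is smaller).

Sn⁴⁺ < Pb⁴⁺ < Tl³⁺ < Hg²⁺ < Au⁺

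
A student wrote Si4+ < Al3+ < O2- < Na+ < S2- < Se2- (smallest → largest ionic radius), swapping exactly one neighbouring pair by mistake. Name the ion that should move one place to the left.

Na+

The pair O2-, Na+ is the wrong way round — they are isoelectronic (10 e⁻) and Na has more protons than O (11 vs 8), making Na+ smaller. All other adjacent pairs agree with periodic trends, so Na+ is the misplaced ion.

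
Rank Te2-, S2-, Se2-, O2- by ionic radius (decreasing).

Te2- > Se2- > S2- > O2-

All are in the same group with charge -2. Radius grows down the group as n (the outermost shell) increases.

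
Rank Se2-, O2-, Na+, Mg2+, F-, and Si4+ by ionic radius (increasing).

Electron counts and nuclear charges: Si4+: 10 e⁻, Z=14, Mg2+: 10 e⁻, Z=12, Na+: 10 e⁻, Z=11, F-: 10 e⁻, Z=9, O2-: 10 e⁻, Z=8, Se2-: 36 e⁻, Z=34. Si4+ < Mg2+ (both 10 e⁻, Z=14>12); Mg2+ < Na+ (both 10 e⁻, Z=12>11); Na+ < F- (isoelectronic, higher Z=11 is smaller); F- < O2- (isoelectronic, higher Z=9 is smaller); O2- < Se2- (same group, period 2 vs 4).

Si4+ < Mg2+ < Na+ < F- < O2- < Se2-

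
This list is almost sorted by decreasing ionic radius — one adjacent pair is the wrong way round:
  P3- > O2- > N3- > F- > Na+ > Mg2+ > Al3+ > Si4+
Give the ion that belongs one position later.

O2-

Scanning neighbour by neighbour, only O2-/N3- violates a trend: they are isoelectronic (10 e⁻) and O has more protons than N (8 vs 7), making O2- smaller. That makes O2- the one sitting a position early relative to where it belongs.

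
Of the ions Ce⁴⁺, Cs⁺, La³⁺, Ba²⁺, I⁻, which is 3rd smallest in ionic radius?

Ba²⁺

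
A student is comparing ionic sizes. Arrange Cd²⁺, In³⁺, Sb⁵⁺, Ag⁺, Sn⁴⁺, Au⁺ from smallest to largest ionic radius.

Electron counts and nuclear charges: Sb⁵⁺: 46 e⁻, Z=51, Sn⁴⁺: 46 e⁻, Z=50, In³⁺: 46 e⁻, Z=49, Cd²⁺: 46 e⁻, Z=48, Ag⁺: 46 e⁻, Z=47, Au⁺: 78 e⁻, Z=79. Sb⁵⁺ < Sn⁴⁺ (isoelectronic, higher Z=51 is smaller); Sn⁴⁺ < In³⁺ (both 46 e⁻, Z=50>49); In³⁺ < Cd²⁺ (isoelectronic, higher Z=49 is smaller); Cd²⁺ < Ag⁺ (both 46 e⁻, Z=48>47); Ag⁺ < Au⁺ (same group, 1 shell fewer).

Sb⁵⁺ < Sn⁴⁺ < In³⁺ < Cd²⁺ < Ag⁺ < Au⁺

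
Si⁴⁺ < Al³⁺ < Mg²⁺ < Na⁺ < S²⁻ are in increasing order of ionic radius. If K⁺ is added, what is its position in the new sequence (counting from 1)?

Tabulating Z and e⁻: Si⁴⁺ has 10 e⁻ (Z=14), Al³⁺ has 10 e⁻ (Z=13), Mg²⁺ has 10 e⁻ (Z=12), Na⁺ has 10 e⁻ (Z=11), K⁺ has 18 e⁻ (Z=19), S²⁻ has 18 e⁻ (Z=16). Si⁴⁺ < Al³⁺ (both 10 e⁻, Z=14>13); Al³⁺ < Mg²⁺ (both 10 e⁻, Z=13>12); Mg²⁺ < Na⁺ (isoelectronic, higher Z=12 is smaller); Na⁺ < K⁺ (same group, period 3 vs 4); K⁺ < S²⁻ (both 18 e⁻, Z=19>16).
The complete sequence is Si⁴⁺ < Al³⁺ < Mg²⁺ < Na⁺ < K⁺ < S²⁻. K⁺ sits at position 5.

5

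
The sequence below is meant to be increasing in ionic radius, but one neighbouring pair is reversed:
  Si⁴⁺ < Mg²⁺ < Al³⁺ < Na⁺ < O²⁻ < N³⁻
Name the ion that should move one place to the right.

Mg²⁺

Check each adjacent pair. Mg²⁺ and Al³⁺ are reversed: both have 10 electrons but Z(Al)=13 > Z(Mg)=12, so Al³⁺ should be the smaller of the two. No other neighbouring pair contradicts the periodic trends, so Mg²⁺ is the ion listed too early.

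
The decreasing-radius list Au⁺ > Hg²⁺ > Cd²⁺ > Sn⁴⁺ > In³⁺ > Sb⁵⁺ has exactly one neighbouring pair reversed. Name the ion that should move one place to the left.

In³⁺

Compare adjacent ions: they are isoelectronic (46 e⁻) and Sn has more protons than In (50 vs 49), making Sn⁴⁺ smaller — yet in this decreasing list Sn⁴⁺ sits before In³⁺. Nothing else is reversed, so In³⁺ should move one place to the left.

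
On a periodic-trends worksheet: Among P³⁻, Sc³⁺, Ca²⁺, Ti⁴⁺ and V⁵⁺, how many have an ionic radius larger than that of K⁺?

1

Each ion has 18 electrons. The ranking follows nuclear charge in reverse — greater Z gives a smaller radius. V⁵⁺ (Z=23), Ti⁴⁺ (Z=22), Sc³⁺ (Z=21), Ca²⁺ (Z=20), K⁺ (Z=19), P³⁻ (Z=15).
Placing each against K⁺: smaller — V⁵⁺, Ti⁴⁺, Sc³⁺, Ca²⁺; larger — P³⁻. Count: 1.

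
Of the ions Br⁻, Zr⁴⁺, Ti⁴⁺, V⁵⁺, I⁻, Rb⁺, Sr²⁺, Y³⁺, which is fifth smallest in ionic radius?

Tabulating Z and e⁻: V⁵⁺: 18 e⁻, Z=23, Ti⁴⁺: 18 e⁻, Z=22, Zr⁴⁺: 36 e⁻, Z=40, Y³⁺: 36 e⁻, Z=39, Sr²⁺: 36 e⁻, Z=38, Rb⁺: 36 e⁻, Z=37, Br⁻: 36 e⁻, Z=35, I⁻: 54 e⁻, Z=53. V⁵⁺ < Ti⁴⁺ (isoelectronic, higher Z=23 is smaller); Ti⁴⁺ < Zr⁴⁺ (same group, period 4 vs 5); Zr⁴⁺ < Y³⁺ (both 36 e⁻, Z=40>39); Y³⁺ < Sr²⁺ (both 36 e⁻, Z=39>38); Sr²⁺ < Rb⁺ (isoelectronic, higher Z=38 is smaller); Rb⁺ < Br⁻ (both 36 e⁻, Z=37>35); Br⁻ < I⁻ (same group, period 4 vs 5).
Full ascending order: V⁵⁺ < Ti⁴⁺ < Zr⁴⁺ < Y³⁺ < Sr²⁺ < Rb⁺ < Br⁻ < I⁻. Counting from the smallest, position 5 is Sr²⁺.

Sr²⁺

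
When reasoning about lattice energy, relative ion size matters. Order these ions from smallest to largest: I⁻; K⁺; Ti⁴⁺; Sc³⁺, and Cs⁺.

First list Z and electron count for each: Ti⁴⁺ (Z=22, 18 e⁻), Sc³⁺ (Z=21, 18 e⁻), K⁺ (Z=19, 18 e⁻), Cs⁺ (Z=55, 54 e⁻), I⁻ (Z=53, 54 e⁻). Ti⁴⁺ < Sc³⁺ (isoelectronic, higher Z=22 is smaller); Sc³⁺ < K⁺ (isoelectronic, higher Z=21 is smaller); K⁺ < Cs⁺ (same group, 2 shells fewer); Cs⁺ < I⁻ (both 54 e⁻, Z=55>53).

Ti⁴⁺ < Sc³⁺ < K⁺ < Cs⁺ < I⁻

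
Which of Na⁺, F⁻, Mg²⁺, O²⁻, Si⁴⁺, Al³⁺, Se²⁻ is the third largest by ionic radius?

F⁻

First list Z and electron count for each: Si⁴⁺ has 10 e⁻ (Z=14), Al³⁺ has 10 e⁻ (Z=13), Mg²⁺ has 10 e⁻ (Z=12), Na⁺ has 10 e⁻ (Z=11), F⁻ has 10 e⁻ (Z=9), O²⁻ has 10 e⁻ (Z=8), Se²⁻ has 36 e⁻ (Z=34). Si⁴⁺ < Al³⁺ (both 10 e⁻, Z=14>13); Al³⁺ < Mg²⁺ (both 10 e⁻, Z=13>12); Mg²⁺ < Na⁺ (isoelectronic, higher Z=12 is smaller); Na⁺ < F⁻ (isoelectronic, higher Z=11 is smaller); F⁻ < O²⁻ (isoelectronic, higher Z=9 is smaller); O²⁻ < Se²⁻ (same group, 2 shells fewer).
Full ascending order: Si⁴⁺ < Al³⁺ < Mg²⁺ < Na⁺ < F⁻ < O²⁻ < Se²⁻. Counting from the largest, position 3 is F⁻.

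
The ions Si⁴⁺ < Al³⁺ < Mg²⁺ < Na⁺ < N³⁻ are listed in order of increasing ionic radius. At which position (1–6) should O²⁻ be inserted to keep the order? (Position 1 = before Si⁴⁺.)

These species are isoelectronic with 10 electrons. The only difference is the number of protons: Si⁴⁺ (Z=14), Al³⁺ (Z=13), Mg²⁺ (Z=12), Na⁺ (Z=11), O²⁻ (Z=8), N³⁻ (Z=7). The strongest nuclear pull (Si⁴⁺) gives the smallest ion.
Putting O²⁻ in gives Si⁴⁺ < Al³⁺ < Mg²⁺ < Na⁺ < O²⁻ < N³⁻; it lands at slot 5.

5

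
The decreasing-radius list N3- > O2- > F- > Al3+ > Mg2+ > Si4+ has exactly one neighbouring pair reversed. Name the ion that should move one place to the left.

Scanning neighbour by neighbour, only Al3+/Mg2+ violates a trend: they are isoelectronic (10 e⁻) and Al has more protons than Mg (13 vs 12), making Al3+ smaller. That makes Mg2+ the one sitting a position late relative to where it belongs.

Mg2+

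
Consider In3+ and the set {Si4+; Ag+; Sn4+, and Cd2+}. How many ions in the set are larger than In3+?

Electron counts and nuclear charges: Si4+ (Z=14, 10 e⁻), Sn4+ (Z=50, 46 e⁻), In3+ (Z=49, 46 e⁻), Cd2+ (Z=48, 46 e⁻), Ag+ (Z=47, 46 e⁻). Si4+ < Sn4+ (same group, 2 shells fewer); Sn4+ < In3+ (isoelectronic, higher Z=50 is smaller); In3+ < Cd2+ (both 46 e⁻, Z=49>48); Cd2+ < Ag+ (both 46 e⁻, Z=48>47).
Relative to In3+, the ions that are larger are Cd2+, Ag+. Count: 2.

2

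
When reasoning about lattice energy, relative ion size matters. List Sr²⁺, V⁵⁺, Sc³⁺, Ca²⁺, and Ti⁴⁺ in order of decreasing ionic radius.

Sr²⁺ > Ca²⁺ > Sc³⁺ > Ti⁴⁺ > V⁵⁺

Tabulating Z and e⁻: V⁵⁺: 18 e⁻, Z=23, Ti⁴⁺: 18 e⁻, Z=22, Sc³⁺: 18 e⁻, Z=21, Ca²⁺: 18 e⁻, Z=20, Sr²⁺: 36 e⁻, Z=38. V⁵⁺ < Ti⁴⁺ (isoelectronic, higher Z=23 is smaller); Ti⁴⁺ < Sc³⁺ (isoelectronic, higher Z=22 is smaller); Sc³⁺ < Ca²⁺ (both 18 e⁻, Z=21>20); Ca²⁺ < Sr²⁺ (same group, period 4 vs 5).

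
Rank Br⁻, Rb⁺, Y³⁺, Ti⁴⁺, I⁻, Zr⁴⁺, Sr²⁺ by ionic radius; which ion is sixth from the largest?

Electron counts and nuclear charges: Ti⁴⁺ (Z=22, 18 e⁻), Zr⁴⁺ (Z=40, 36 e⁻), Y³⁺ (Z=39, 36 e⁻), Sr²⁺ (Z=38, 36 e⁻), Rb⁺ (Z=37, 36 e⁻), Br⁻ (Z=35, 36 e⁻), I⁻ (Z=53, 54 e⁻). Ti⁴⁺ < Zr⁴⁺ (same group, period 4 vs 5); Zr⁴⁺ < Y³⁺ (isoelectronic, higher Z=40 is smaller); Y³⁺ < Sr²⁺ (both 36 e⁻, Z=39>38); Sr²⁺ < Rb⁺ (both 36 e⁻, Z=38>37); Rb⁺ < Br⁻ (both 36 e⁻, Z=37>35); Br⁻ < I⁻ (same group, 1 shell fewer).
Full ascending order: Ti⁴⁺ < Zr⁴⁺ < Y³⁺ < Sr²⁺ < Rb⁺ < Br⁻ < I⁻. Counting from the largest, position 6 is Zr⁴⁺.

Zr⁴⁺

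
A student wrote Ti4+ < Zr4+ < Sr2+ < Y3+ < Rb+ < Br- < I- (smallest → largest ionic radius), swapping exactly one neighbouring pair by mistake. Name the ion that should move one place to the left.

Y3+

The pair Sr2+, Y3+ is the wrong way round — Y3+ and Sr2+ share 36 electrons; the higher nuclear charge on Y (Z=39) contracts it more, so Y3+ < Sr2+. All other adjacent pairs agree with periodic trends, so Y3+ is the misplaced ion.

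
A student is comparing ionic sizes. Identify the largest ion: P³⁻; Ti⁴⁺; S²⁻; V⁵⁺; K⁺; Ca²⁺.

P³⁻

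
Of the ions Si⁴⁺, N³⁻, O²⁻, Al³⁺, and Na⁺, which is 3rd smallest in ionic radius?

Na⁺

All of these have 10 electrons (isoelectronic). With the same electron cloud, the ion with the most protons pulls it in tightest. Nuclear charges: Si⁴⁺ (Z=14), Al³⁺ (Z=13), Na⁺ (Z=11), O²⁻ (Z=8), N³⁻ (Z=7). Highest Z is smallest.
Ordering: Si⁴⁺ < Al³⁺ < Na⁺ < O²⁻ < N³⁻. The 3rd smallest is Na⁺.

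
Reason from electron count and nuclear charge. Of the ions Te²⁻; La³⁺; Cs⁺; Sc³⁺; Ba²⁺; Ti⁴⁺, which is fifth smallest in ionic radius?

Tabulating Z and e⁻: Ti⁴⁺: 18 e⁻, Z=22, Sc³⁺: 18 e⁻, Z=21, La³⁺: 54 e⁻, Z=57, Ba²⁺: 54 e⁻, Z=56, Cs⁺: 54 e⁻, Z=55, Te²⁻: 54 e⁻, Z=52. Ti⁴⁺ < Sc³⁺ (isoelectronic, higher Z=22 is smaller); Sc³⁺ < La³⁺ (same group, period 4 vs 6); La³⁺ < Ba²⁺ (both 54 e⁻, Z=57>56); Ba²⁺ < Cs⁺ (isoelectronic, higher Z=56 is smaller); Cs⁺ < Te²⁻ (both 54 e⁻, Z=55>52).
That gives Ti⁴⁺ < Sc³⁺ < La³⁺ < Ba²⁺ < Cs⁺ < Te²⁻. From the smallest end, number 5 is Cs⁺.

Cs⁺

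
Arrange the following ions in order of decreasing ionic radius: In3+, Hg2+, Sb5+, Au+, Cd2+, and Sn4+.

Au+ > Hg2+ > Cd2+ > In3+ > Sn4+ > Sb5+

Sb5+ has 46 e⁻ (Z=51), Sn4+ has 46 e⁻ (Z=50), In3+ has 46 e⁻ (Z=49), Cd2+ has 46 e⁻ (Z=48), Hg2+ has 78 e⁻ (Z=80), Au+ has 78 e⁻ (Z=79). Sb5+ < Sn4+ (both 46 e⁻, Z=51>50); Sn4+ < In3+ (isoelectronic, higher Z=50 is smaller); In3+ < Cd2+ (isoelectronic, higher Z=49 is smaller); Cd2+ < Hg2+ (same group, period 5 vs 6); Hg2+ < Au+ (isoelectronic, higher Z=80 is smaller).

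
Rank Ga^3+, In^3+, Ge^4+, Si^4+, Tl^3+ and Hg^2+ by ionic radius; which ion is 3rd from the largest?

In^3+

Si^4+ (Z=14, 10 e⁻), Ge^4+ (Z=32, 28 e⁻), Ga^3+ (Z=31, 28 e⁻), In^3+ (Z=49, 46 e⁻), Tl^3+ (Z=81, 78 e⁻), Hg^2+ (Z=80, 78 e⁻). Si^4+ < Ge^4+ (same group, period 3 vs 4); Ge^4+ < Ga^3+ (both 28 e⁻, Z=32>31); Ga^3+ < In^3+ (same group, 1 shell fewer); In^3+ < Tl^3+ (same group, 1 shell fewer); Tl^3+ < Hg^2+ (both 78 e⁻, Z=81>80).
That gives Si^4+ < Ge^4+ < Ga^3+ < In^3+ < Tl^3+ < Hg^2+. From the largest end, number 3 is In^3+.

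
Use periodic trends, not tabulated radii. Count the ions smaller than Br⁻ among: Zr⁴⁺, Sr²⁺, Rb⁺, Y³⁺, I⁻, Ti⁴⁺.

First list Z and electron count for each: Ti⁴⁺: 18 e⁻, Z=22, Zr⁴⁺: 36 e⁻, Z=40, Y³⁺: 36 e⁻, Z=39, Sr²⁺: 36 e⁻, Z=38, Rb⁺: 36 e⁻, Z=37, Br⁻: 36 e⁻, Z=35, I⁻: 54 e⁻, Z=53. Ti⁴⁺ < Zr⁴⁺ (same group, period 4 vs 5); Zr⁴⁺ < Y³⁺ (both 36 e⁻, Z=40>39); Y³⁺ < Sr²⁺ (both 36 e⁻, Z=39>38); Sr²⁺ < Rb⁺ (both 36 e⁻, Z=38>37); Rb⁺ < Br⁻ (isoelectronic, higher Z=37 is smaller); Br⁻ < I⁻ (same group, 1 shell fewer).
Relative to Br⁻, the ions that are smaller are Ti⁴⁺, Zr⁴⁺, Y³⁺, Sr²⁺, Rb⁺. Count: 5.

5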